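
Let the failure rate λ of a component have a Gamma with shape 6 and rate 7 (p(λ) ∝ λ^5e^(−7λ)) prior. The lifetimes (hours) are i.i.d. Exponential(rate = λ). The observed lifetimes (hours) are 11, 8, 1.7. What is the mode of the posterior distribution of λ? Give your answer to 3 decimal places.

The Exponential(rate=λ) likelihood is ∝ λ^n e^(−λΣtᵢ). Here n = 3 and Σtᵢ = 11 + 8 + 1.7 = 20.7.
Posterior ∝ λ^5e^(−7λ) · λ^3e^(−20.7λ) = λ^8e^(−27.7λ), i.e. Gamma(9, 27.7).
Mode = (a−1)/b = 8/27.7 ≈ 0.289.

λ̂_MAP = 0.289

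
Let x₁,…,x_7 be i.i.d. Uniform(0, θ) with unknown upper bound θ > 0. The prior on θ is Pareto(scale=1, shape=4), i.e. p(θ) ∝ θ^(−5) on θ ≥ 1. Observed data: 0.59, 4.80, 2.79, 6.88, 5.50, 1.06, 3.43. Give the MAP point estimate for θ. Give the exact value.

The Uniform(0, θ) likelihood is θ^(−n) for θ ≥ max(xᵢ), zero otherwise. Here max(xᵢ) = 6.88.
Posterior ∝ θ^(−5) · θ^(−7) = θ^(−12) on θ ≥ max(1, 6.88) = 6.88.
This density is strictly decreasing in θ, so the posterior mode lies at the lower boundary of the support.

θ̂_MAP = 6.88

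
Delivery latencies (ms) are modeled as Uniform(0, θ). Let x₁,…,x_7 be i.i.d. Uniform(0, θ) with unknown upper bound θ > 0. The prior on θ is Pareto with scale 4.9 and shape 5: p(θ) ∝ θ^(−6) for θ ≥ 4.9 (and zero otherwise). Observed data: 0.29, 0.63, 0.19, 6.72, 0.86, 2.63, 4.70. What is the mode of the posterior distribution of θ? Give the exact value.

θ̂_MAP = 6.72

The Uniform(0, θ) likelihood is θ^(−n) for θ ≥ max(xᵢ), zero otherwise. Here max(xᵢ) = 6.72.
Posterior ∝ θ^(−6) · θ^(−7) = θ^(−13) on θ ≥ max(4.9, 6.72) = 6.72.
This density is strictly decreasing in θ, so the posterior mode lies at the lower boundary of the support.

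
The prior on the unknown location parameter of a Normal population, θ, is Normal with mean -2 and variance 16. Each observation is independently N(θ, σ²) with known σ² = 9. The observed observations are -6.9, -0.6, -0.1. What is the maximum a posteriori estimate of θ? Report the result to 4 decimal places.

θ̂_MAP = -2.4491

n = 3; x̄ = ((-6.9) + (-0.6) + (-0.1))/3 = -7.6/3 = -38/15 ≈ -2.5333.
For a Normal prior and Normal likelihood with known variance, the posterior is Normal; its mode equals its mean, the precision-weighted average.
Prior precision 1/σ₀² = 1/16 = 0.0625; data precision n/σ² = 3/9 = 1/3.
θ̂ = (0.0625·(-2) + (1/3)·(-38/15)) / (0.0625 + 1/3) = (-349/360)/(19/48) = -698/285 ≈ -2.4491.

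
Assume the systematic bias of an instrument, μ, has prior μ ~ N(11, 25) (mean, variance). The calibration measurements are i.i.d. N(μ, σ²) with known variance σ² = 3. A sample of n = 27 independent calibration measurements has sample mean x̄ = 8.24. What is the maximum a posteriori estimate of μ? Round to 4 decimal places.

n = 27, x̄ = 8.24.
For a Normal prior and Normal likelihood with known variance, the posterior is Normal; its mode equals its mean, the precision-weighted average.
Prior precision 1/σ₀² = 1/25 = 0.04; data precision n/σ² = 27/3 = 9.
μ̂ = (0.04·11 + 9·8.24) / (0.04 + 9) = 74.6/9.04 = 1865/226 ≈ 8.2522.

μ̂_MAP = 8.2522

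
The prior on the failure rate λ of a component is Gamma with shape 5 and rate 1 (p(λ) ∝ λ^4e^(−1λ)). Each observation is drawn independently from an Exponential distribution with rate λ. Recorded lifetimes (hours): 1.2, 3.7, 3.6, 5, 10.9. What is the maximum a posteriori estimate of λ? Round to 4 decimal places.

λ̂_MAP = 0.3543

The Exponential(rate=λ) likelihood is ∝ λ^n e^(−λΣtᵢ). Here n = 5 and Σtᵢ = 1.2 + 3.7 + 3.6 + 5 + 10.9 = 24.4.
Posterior ∝ λ^4e^(−1λ) · λ^5e^(−24.4λ) = λ^9e^(−25.4λ), i.e. Gamma(10, 25.4).
Mode = (a−1)/b = 9/25.4 ≈ 0.3543.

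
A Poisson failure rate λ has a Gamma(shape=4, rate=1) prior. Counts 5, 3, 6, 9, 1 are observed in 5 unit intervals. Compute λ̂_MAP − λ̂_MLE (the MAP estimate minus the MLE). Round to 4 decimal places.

Σxᵢ = 24. Posterior is Gamma(28, 6); MAP = (28−1)/6 = 27/6 ≈ 4.50000.
MLE = x̄ = 24/5 ≈ 4.80000.
Difference = 27/6 − 24/5 = -3/10 ≈ -0.3000.

MAP − MLE = -0.3000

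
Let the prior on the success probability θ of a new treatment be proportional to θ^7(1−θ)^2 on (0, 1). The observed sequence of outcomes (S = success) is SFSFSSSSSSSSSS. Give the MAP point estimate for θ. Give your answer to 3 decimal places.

θ̂_MAP = 0.826

The prior density ∝ θ^7(1−θ)^2 is the kernel of Beta(8, 3).
Data: 12 successes in 14 trials (from the sequence). The binomial likelihood contributes θ^12(1−θ)^2, so the posterior is Beta(8+12, 3+2) = Beta(20, 5).
For Beta(a, b) with a, b > 1 the mode is (a−1)/(a+b−2) = 19/23 ≈ 0.826.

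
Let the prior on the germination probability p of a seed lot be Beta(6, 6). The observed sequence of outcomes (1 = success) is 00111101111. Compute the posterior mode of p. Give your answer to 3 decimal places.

p̂_MAP = 0.619

Prior: Beta(6, 6).
Data: 8 successes in 11 trials (from the sequence). The binomial likelihood contributes p^8(1−p)^3, so the posterior is Beta(6+8, 6+3) = Beta(14, 9).
For Beta(a, b) with a, b > 1 the mode is (a−1)/(a+b−2) = 13/21 ≈ 0.619.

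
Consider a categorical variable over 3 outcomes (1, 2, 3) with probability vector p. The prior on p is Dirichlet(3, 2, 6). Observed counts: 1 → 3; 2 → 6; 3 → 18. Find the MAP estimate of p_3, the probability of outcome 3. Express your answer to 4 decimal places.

The posterior is Dirichlet(αᵢ + nᵢ) = Dirichlet(6, 8, 24).
For a Dirichlet(a₁,…,a_K) with all aᵢ > 1, the mode has j-th component (aⱼ − 1)/(Σaᵢ − K).
Here Σaᵢ = 38 and K = 3, so p_3 = (24 − 1)/(38 − 3) = 23/35 ≈ 0.6571.

MAP estimate: 0.6571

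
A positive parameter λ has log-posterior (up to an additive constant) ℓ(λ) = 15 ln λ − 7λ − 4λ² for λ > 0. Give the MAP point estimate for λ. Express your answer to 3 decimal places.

ℓ'(λ) = 15/λ − 7 − 8λ. Setting this to zero and multiplying by λ: 8λ² + 7λ − 15 = 0.
λ = (−7 + √(7² + 4·8·15)) / (2·8) = (−7 + √529) / 16 = (−7 + 23)/16 = 1.
ℓ''(λ) = −15/λ² − 8 < 0, confirming a maximum.

λ̂_MAP = 1.000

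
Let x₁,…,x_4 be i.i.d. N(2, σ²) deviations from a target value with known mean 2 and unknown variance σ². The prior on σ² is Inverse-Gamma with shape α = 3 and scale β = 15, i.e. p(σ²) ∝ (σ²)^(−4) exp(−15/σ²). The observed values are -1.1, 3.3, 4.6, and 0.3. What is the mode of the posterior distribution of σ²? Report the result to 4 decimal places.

Sum of squared deviations about the known mean: SS = (-1.1−2)² + (3.3−2)² + (4.6−2)² + (0.3−2)² = 20.95.
The Normal likelihood contributes (σ²)^(−n/2) exp(−SS/(2σ²)), so the posterior is Inverse-Gamma(α + n/2, β + SS/2) = Inverse-Gamma(5, 25.475).
The mode of Inverse-Gamma(a, b) is b/(a+1) = 25.475/6 ≈ 4.2458.

σ̂²_MAP = 4.2458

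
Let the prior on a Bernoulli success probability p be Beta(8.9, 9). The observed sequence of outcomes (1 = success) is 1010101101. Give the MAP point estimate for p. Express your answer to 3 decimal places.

Prior: Beta(8.9, 9).
Data: 6 successes in 10 trials (from the sequence). The binomial likelihood contributes p^6(1−p)^4, so the posterior is Beta(8.9+6, 9+4) = Beta(14.9, 13).
For Beta(a, b) with a, b > 1 the mode is (a−1)/(a+b−2) = 13.9/25.9 ≈ 0.537.

p̂_MAP = 0.537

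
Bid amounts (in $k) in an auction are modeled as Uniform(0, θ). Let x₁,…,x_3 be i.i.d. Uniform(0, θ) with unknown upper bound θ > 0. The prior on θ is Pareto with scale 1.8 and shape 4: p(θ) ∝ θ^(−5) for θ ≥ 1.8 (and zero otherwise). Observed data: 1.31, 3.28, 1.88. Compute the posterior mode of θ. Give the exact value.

The Uniform(0, θ) likelihood is θ^(−n) for θ ≥ max(xᵢ), zero otherwise. Here max(xᵢ) = 3.28.
Posterior ∝ θ^(−5) · θ^(−3) = θ^(−8) on θ ≥ max(1.8, 3.28) = 3.28.
This density is strictly decreasing in θ, so the posterior mode lies at the lower boundary of the support.

θ̂_MAP = 3.28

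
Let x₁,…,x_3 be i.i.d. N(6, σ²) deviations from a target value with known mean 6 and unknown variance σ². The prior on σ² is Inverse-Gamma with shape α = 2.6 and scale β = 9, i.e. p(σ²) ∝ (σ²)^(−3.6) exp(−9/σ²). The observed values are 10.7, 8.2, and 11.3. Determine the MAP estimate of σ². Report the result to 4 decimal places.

Sum of squared deviations about the known mean: SS = (10.7−6)² + (8.2−6)² + (11.3−6)² = 55.02.
The Normal likelihood contributes (σ²)^(−n/2) exp(−SS/(2σ²)), so the posterior is Inverse-Gamma(α + n/2, β + SS/2) = Inverse-Gamma(4.1, 36.51).
The mode of Inverse-Gamma(a, b) is b/(a+1) = 36.51/5.1 ≈ 7.1588.

σ̂²_MAP = 7.1588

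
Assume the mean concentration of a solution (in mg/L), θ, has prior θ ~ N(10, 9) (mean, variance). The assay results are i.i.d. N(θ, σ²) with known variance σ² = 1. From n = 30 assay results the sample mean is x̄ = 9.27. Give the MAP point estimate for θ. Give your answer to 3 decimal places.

n = 30, x̄ = 9.27.
For a Normal prior and Normal likelihood with known variance, the posterior is Normal; its mode equals its mean, the precision-weighted average.
Prior precision 1/σ₀² = 1/9; data precision n/σ² = 30/1 = 30.
θ̂ = ((1/9)·10 + 30·9.27) / (1/9 + 30) = (25129/90)/(271/9) = 25129/2710 ≈ 9.273.

θ̂_MAP = 9.273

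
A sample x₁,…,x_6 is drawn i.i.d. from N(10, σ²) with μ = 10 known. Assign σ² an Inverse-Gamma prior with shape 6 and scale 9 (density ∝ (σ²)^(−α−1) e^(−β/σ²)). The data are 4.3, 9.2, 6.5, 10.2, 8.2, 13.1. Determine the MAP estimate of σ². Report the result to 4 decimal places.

Sum of squared deviations about the known mean: SS = (4.3−10)² + (9.2−10)² + (6.5−10)² + (10.2−10)² + (8.2−10)² + (13.1−10)² = 58.27.
The Normal likelihood contributes (σ²)^(−n/2) exp(−SS/(2σ²)), so the posterior is Inverse-Gamma(α + n/2, β + SS/2) = Inverse-Gamma(9, 38.135).
The mode of Inverse-Gamma(a, b) is b/(a+1) = 38.135/10 ≈ 3.8135.

σ̂²_MAP = 3.8135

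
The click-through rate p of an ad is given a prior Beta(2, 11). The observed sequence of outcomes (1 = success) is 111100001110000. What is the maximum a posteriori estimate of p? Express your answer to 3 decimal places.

Prior: Beta(2, 11).
Data: 7 successes in 15 trials (from the sequence). The binomial likelihood contributes p^7(1−p)^8, so the posterior is Beta(2+7, 11+8) = Beta(9, 19).
For Beta(a, b) with a, b > 1 the mode is (a−1)/(a+b−2) = 8/26 ≈ 0.308.

p̂_MAP = 0.308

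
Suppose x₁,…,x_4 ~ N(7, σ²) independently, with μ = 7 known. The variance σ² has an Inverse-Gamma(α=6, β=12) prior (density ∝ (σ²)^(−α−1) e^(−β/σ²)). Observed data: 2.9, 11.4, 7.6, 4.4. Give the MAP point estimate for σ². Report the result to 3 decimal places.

σ̂²_MAP = 3.738

Sum of squared deviations about the known mean: SS = (2.9−7)² + (11.4−7)² + (7.6−7)² + (4.4−7)² = 43.29.
The Normal likelihood contributes (σ²)^(−n/2) exp(−SS/(2σ²)), so the posterior is Inverse-Gamma(α + n/2, β + SS/2) = Inverse-Gamma(8, 33.645).
The mode of Inverse-Gamma(a, b) is b/(a+1) = 33.645/9 ≈ 3.738.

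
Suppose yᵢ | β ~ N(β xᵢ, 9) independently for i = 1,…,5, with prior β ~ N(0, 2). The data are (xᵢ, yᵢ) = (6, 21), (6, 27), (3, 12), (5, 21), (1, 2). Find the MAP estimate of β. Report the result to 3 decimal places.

log p(β | y) = −Σ(yᵢ − βxᵢ)²/(2·9) − β²/(2·2) + const.
Setting the derivative to zero: Σxᵢ(yᵢ − βxᵢ)/9 − β/2 = 0, so β = Σxᵢyᵢ / (Σxᵢ² + σ²/τ²).
Σxᵢyᵢ = 6·21 + 6·27 + 3·12 + 5·21 + 1·2 = 431; Σxᵢ² = 107; σ²/τ² = 4.5.
β̂_MAP = 431 / (107 + 4.5) = 431/111.5 ≈ 3.865.

β̂_MAP = 3.865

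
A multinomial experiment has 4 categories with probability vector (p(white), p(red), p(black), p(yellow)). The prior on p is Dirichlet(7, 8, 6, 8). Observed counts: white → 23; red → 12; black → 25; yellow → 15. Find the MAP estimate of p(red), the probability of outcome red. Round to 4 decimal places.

The posterior is Dirichlet(αᵢ + nᵢ) = Dirichlet(30, 20, 31, 23).
For a Dirichlet(a₁,…,a_K) with all aᵢ > 1, the mode has j-th component (aⱼ − 1)/(Σaᵢ − K).
Here Σaᵢ = 104 and K = 4, so p(red) = (20 − 1)/(104 − 4) = 19/100 ≈ 0.1900.

MAP estimate of p(red) = 0.1900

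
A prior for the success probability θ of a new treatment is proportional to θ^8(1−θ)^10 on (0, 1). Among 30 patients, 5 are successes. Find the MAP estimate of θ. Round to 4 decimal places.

θ̂_MAP = 0.2708

The prior density ∝ θ^8(1−θ)^10 is the kernel of Beta(9, 11).
Data: 5 successes in 30 trials. The binomial likelihood contributes θ^5(1−θ)^25, so the posterior is Beta(9+5, 11+25) = Beta(14, 36).
For Beta(a, b) with a, b > 1 the mode is (a−1)/(a+b−2) = 13/48 ≈ 0.2708.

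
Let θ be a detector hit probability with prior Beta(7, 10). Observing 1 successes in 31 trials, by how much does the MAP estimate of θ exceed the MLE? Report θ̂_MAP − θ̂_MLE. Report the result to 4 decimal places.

MAP − MLE = 0.1199

Posterior is Beta(8, 40); MAP = (8−1)/(48−2) = 7/46 ≈ 0.15217.
MLE ignores the prior: θ̂_MLE = k/n = 1/31 ≈ 0.03226.
Difference = 7/46 − 1/31 = 171/1426 ≈ 0.1199.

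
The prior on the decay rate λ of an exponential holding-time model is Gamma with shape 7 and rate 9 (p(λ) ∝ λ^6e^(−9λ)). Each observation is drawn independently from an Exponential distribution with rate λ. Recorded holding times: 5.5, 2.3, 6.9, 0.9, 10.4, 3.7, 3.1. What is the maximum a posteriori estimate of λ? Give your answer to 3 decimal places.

The Exponential(rate=λ) likelihood is ∝ λ^n e^(−λΣtᵢ). Here n = 7 and Σtᵢ = 5.5 + 2.3 + 6.9 + 0.9 + 10.4 + 3.7 + 3.1 = 32.8.
Posterior ∝ λ^6e^(−9λ) · λ^7e^(−32.8λ) = λ^13e^(−41.8λ), i.e. Gamma(14, 41.8).
Mode = (a−1)/b = 13/41.8 ≈ 0.311.

λ̂_MAP = 0.311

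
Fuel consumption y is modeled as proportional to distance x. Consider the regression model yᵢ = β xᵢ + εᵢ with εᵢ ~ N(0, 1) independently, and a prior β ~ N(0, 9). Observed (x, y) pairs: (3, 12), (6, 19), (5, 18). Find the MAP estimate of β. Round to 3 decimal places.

log p(β | y) = −Σ(yᵢ − βxᵢ)²/(2·1) − β²/(2·9) + const.
Setting the derivative to zero: Σxᵢ(yᵢ − βxᵢ)/1 − β/9 = 0, so β = Σxᵢyᵢ / (Σxᵢ² + σ²/τ²).
Σxᵢyᵢ = 3·12 + 6·19 + 5·18 = 240; Σxᵢ² = 70; σ²/τ² = 1/9.
β̂_MAP = 240 / (70 + 1/9) = 240/(631/9) = 2160/631 ≈ 3.423.

β̂_MAP = 3.423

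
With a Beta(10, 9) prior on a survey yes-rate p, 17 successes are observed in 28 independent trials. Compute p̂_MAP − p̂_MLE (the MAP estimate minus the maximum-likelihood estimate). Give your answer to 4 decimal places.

Posterior is Beta(27, 20); MAP = (27−1)/(47−2) = 26/45 ≈ 0.57778.
MLE ignores the prior: p̂_MLE = k/n = 17/28 ≈ 0.60714.
Difference = 26/45 − 17/28 = -37/1260 ≈ -0.0294.

MAP − MLE = -0.0294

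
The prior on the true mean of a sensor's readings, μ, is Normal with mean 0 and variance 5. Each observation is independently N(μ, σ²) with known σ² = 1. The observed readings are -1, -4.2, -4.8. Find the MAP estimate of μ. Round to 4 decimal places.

μ̂_MAP = -3.1250

n = 3; x̄ = ((-1) + (-4.2) + (-4.8))/3 = -10/3 = -10/3 ≈ -3.3333.
For a Normal prior and Normal likelihood with known variance, the posterior is Normal; its mode equals its mean, the precision-weighted average.
Prior precision 1/σ₀² = 1/5 = 0.2; data precision n/σ² = 3/1 = 3.
μ̂ = (0.2·0 + 3·(-10/3)) / (0.2 + 3) = (-10)/3.2 = -3.1250.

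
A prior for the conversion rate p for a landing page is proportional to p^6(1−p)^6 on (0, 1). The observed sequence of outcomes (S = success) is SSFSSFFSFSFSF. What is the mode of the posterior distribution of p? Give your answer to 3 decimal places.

The prior density ∝ p^6(1−p)^6 is the kernel of Beta(7, 7).
Data: 7 successes in 13 trials (from the sequence). The binomial likelihood contributes p^7(1−p)^6, so the posterior is Beta(7+7, 7+6) = Beta(14, 13).
For Beta(a, b) with a, b > 1 the mode is (a−1)/(a+b−2) = 13/25 ≈ 0.520.

p̂_MAP = 0.520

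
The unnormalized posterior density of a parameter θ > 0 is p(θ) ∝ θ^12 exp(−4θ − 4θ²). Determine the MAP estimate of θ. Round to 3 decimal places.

θ̂_MAP = 1.000

ℓ'(θ) = 12/θ − 4 − 8θ. Setting this to zero and multiplying by θ: 8θ² + 4θ − 12 = 0.
θ = (−4 + √(4² + 4·8·12)) / (2·8) = (−4 + √400) / 16 = (−4 + 20)/16 = 1.
ℓ''(θ) = −12/θ² − 8 < 0, confirming a maximum.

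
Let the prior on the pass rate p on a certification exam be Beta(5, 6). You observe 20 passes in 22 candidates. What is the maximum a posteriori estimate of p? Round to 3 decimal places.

Prior: Beta(5, 6).
Data: 20 successes in 22 trials. The binomial likelihood contributes p^20(1−p)^2, so the posterior is Beta(5+20, 6+2) = Beta(25, 8).
For Beta(a, b) with a, b > 1 the mode is (a−1)/(a+b−2) = 24/31 ≈ 0.774.

p̂_MAP = 0.774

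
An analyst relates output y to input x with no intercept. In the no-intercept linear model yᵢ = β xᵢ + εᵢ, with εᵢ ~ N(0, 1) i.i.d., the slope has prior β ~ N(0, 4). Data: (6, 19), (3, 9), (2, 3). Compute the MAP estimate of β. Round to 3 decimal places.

log p(β | y) = −Σ(yᵢ − βxᵢ)²/(2·1) − β²/(2·4) + const.
Setting the derivative to zero: Σxᵢ(yᵢ − βxᵢ)/1 − β/4 = 0, so β = Σxᵢyᵢ / (Σxᵢ² + σ²/τ²).
Σxᵢyᵢ = 6·19 + 3·9 + 2·3 = 147; Σxᵢ² = 49; σ²/τ² = 0.25.
β̂_MAP = 147 / (49 + 0.25) = 147/49.25 ≈ 2.985.

β̂_MAP = 2.985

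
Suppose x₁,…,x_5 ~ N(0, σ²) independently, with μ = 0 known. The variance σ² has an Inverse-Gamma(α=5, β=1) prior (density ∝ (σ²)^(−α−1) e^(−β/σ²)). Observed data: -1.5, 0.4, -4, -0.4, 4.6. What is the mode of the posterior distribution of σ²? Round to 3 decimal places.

Sum of squared deviations about the known mean: SS = (-1.5−0)² + (0.4−0)² + (-4−0)² + (-0.4−0)² + (4.6−0)² = 39.73.
The Normal likelihood contributes (σ²)^(−n/2) exp(−SS/(2σ²)), so the posterior is Inverse-Gamma(α + n/2, β + SS/2) = Inverse-Gamma(7.5, 20.865).
The mode of Inverse-Gamma(a, b) is b/(a+1) = 20.865/8.5 ≈ 2.455.

σ̂²_MAP = 2.455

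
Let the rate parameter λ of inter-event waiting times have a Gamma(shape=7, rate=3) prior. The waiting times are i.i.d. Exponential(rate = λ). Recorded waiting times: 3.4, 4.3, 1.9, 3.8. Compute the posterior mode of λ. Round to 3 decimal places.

The Exponential(rate=λ) likelihood is ∝ λ^n e^(−λΣtᵢ). Here n = 4 and Σtᵢ = 3.4 + 4.3 + 1.9 + 3.8 = 13.4.
Posterior ∝ λ^6e^(−3λ) · λ^4e^(−13.4λ) = λ^10e^(−16.4λ), i.e. Gamma(11, 16.4).
Mode = (a−1)/b = 10/16.4 ≈ 0.610.

λ̂_MAP = 0.610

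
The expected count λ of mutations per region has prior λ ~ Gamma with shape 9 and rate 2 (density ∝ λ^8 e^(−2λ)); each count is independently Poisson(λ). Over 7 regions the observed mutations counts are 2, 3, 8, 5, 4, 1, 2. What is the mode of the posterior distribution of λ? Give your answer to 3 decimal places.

Σxᵢ = 2+3+8+5+4+1+2 = 25, with n = 7.
Posterior ∝ λ^8e^(−2λ) · λ^25e^(−7λ) = λ^33e^(−9λ), i.e. Gamma(shape=34, rate=9).
The mode of a Gamma(a, b) with a ≥ 1 (shape–rate) is (a−1)/b = 33/9 ≈ 3.667.

λ̂_MAP = 3.667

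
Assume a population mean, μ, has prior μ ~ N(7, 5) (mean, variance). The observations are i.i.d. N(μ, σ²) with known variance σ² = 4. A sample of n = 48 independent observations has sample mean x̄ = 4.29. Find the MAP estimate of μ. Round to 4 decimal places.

n = 48, x̄ = 4.29.
For a Normal prior and Normal likelihood with known variance, the posterior is Normal; its mode equals its mean, the precision-weighted average.
Prior precision 1/σ₀² = 1/5 = 0.2; data precision n/σ² = 48/4 = 12.
μ̂ = (0.2·7 + 12·4.29) / (0.2 + 12) = 52.88/12.2 = 1322/305 ≈ 4.3344.

μ̂_MAP = 4.3344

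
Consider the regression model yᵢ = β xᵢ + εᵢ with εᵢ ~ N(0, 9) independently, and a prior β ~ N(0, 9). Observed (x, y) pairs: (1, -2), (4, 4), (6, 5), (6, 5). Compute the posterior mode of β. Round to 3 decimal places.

log p(β | y) = −Σ(yᵢ − βxᵢ)²/(2·9) − β²/(2·9) + const.
Setting the derivative to zero: Σxᵢ(yᵢ − βxᵢ)/9 − β/9 = 0, so β = Σxᵢyᵢ / (Σxᵢ² + σ²/τ²).
Σxᵢyᵢ = 1·(-2) + 4·4 + 6·5 + 6·5 = 74; Σxᵢ² = 89; σ²/τ² = 1.
β̂_MAP = 74 / (89 + 1) = 74/90 ≈ 0.822.

β̂_MAP = 0.822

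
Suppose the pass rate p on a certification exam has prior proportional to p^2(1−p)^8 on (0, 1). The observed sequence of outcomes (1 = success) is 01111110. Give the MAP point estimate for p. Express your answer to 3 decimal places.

p̂_MAP = 0.444

The prior density ∝ p^2(1−p)^8 is the kernel of Beta(3, 9).
Data: 6 successes in 8 trials (from the sequence). The binomial likelihood contributes p^6(1−p)^2, so the posterior is Beta(3+6, 9+2) = Beta(9, 11).
For Beta(a, b) with a, b > 1 the mode is (a−1)/(a+b−2) = 8/18 ≈ 0.444.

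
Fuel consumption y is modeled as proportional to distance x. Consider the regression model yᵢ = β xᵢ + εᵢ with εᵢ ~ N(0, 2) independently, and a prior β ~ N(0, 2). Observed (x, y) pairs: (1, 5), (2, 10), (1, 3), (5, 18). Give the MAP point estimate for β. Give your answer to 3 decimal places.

log p(β | y) = −Σ(yᵢ − βxᵢ)²/(2·2) − β²/(2·2) + const.
Setting the derivative to zero: Σxᵢ(yᵢ − βxᵢ)/2 − β/2 = 0, so β = Σxᵢyᵢ / (Σxᵢ² + σ²/τ²).
Σxᵢyᵢ = 1·5 + 2·10 + 1·3 + 5·18 = 118; Σxᵢ² = 31; σ²/τ² = 1.
β̂_MAP = 118 / (31 + 1) = 118/32 ≈ 3.688.

β̂_MAP = 3.688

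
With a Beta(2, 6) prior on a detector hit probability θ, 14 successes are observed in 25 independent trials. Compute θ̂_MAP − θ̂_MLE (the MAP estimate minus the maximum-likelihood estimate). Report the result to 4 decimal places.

MAP − MLE = -0.0761

Posterior is Beta(16, 17); MAP = (16−1)/(33−2) = 15/31 ≈ 0.48387.
MLE ignores the prior: θ̂_MLE = k/n = 14/25 ≈ 0.56000.
Difference = 15/31 − 14/25 = -59/775 ≈ -0.0761.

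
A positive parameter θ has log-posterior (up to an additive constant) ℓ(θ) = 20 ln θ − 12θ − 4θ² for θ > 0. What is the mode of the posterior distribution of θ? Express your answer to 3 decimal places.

ℓ'(θ) = 20/θ − 12 − 8θ. Setting this to zero and multiplying by θ: 8θ² + 12θ − 20 = 0.
θ = (−12 + √(12² + 4·8·20)) / (2·8) = (−12 + √784) / 16 = (−12 + 28)/16 = 1.
ℓ''(θ) = −20/θ² − 8 < 0, confirming a maximum.

θ̂_MAP = 1.000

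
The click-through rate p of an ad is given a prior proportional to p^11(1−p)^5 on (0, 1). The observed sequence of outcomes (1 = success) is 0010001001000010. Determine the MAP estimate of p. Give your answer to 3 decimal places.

The prior density ∝ p^11(1−p)^5 is the kernel of Beta(12, 6).
Data: 4 successes in 16 trials (from the sequence). The binomial likelihood contributes p^4(1−p)^12, so the posterior is Beta(12+4, 6+12) = Beta(16, 18).
For Beta(a, b) with a, b > 1 the mode is (a−1)/(a+b−2) = 15/32 ≈ 0.469.

p̂_MAP = 0.469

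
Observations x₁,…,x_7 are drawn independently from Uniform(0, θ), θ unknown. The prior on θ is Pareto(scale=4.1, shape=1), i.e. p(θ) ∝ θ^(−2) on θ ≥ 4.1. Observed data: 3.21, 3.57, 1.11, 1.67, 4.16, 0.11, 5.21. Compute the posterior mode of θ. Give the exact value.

The Uniform(0, θ) likelihood is θ^(−n) for θ ≥ max(xᵢ), zero otherwise. Here max(xᵢ) = 5.21.
Posterior ∝ θ^(−2) · θ^(−7) = θ^(−9) on θ ≥ max(4.1, 5.21) = 5.21.
This density is strictly decreasing in θ, so the posterior mode lies at the lower boundary of the support.

θ̂_MAP = 5.21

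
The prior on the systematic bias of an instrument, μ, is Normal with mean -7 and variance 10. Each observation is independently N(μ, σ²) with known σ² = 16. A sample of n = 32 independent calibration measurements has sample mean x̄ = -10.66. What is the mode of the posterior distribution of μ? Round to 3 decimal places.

μ̂_MAP = -10.486

n = 32, x̄ = -10.66.
For a Normal prior and Normal likelihood with known variance, the posterior is Normal; its mode equals its mean, the precision-weighted average.
Prior precision 1/σ₀² = 1/10 = 0.1; data precision n/σ² = 32/16 = 2.
μ̂ = (0.1·(-7) + 2·(-10.66)) / (0.1 + 2) = (-22.02)/2.1 = -367/35 ≈ -10.486.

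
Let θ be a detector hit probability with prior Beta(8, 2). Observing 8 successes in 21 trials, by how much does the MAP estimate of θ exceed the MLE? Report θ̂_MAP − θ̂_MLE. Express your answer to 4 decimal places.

MAP − MLE = 0.1363

Posterior is Beta(16, 15); MAP = (16−1)/(31−2) = 15/29 ≈ 0.51724.
MLE ignores the prior: θ̂_MLE = k/n = 8/21 ≈ 0.38095.
Difference = 15/29 − 8/21 = 83/609 ≈ 0.1363.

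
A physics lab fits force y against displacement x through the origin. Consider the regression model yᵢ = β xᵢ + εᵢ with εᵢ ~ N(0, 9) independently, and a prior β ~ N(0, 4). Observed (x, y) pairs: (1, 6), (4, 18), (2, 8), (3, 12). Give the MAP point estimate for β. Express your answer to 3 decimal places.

β̂_MAP = 4.031

log p(β | y) = −Σ(yᵢ − βxᵢ)²/(2·9) − β²/(2·4) + const.
Setting the derivative to zero: Σxᵢ(yᵢ − βxᵢ)/9 − β/4 = 0, so β = Σxᵢyᵢ / (Σxᵢ² + σ²/τ²).
Σxᵢyᵢ = 1·6 + 4·18 + 2·8 + 3·12 = 130; Σxᵢ² = 30; σ²/τ² = 2.25.
β̂_MAP = 130 / (30 + 2.25) = 130/32.25 ≈ 4.031.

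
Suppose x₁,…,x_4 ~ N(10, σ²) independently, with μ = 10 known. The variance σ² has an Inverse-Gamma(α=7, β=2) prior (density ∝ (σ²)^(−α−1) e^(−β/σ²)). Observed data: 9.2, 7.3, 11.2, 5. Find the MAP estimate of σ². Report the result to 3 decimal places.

Sum of squared deviations about the known mean: SS = (9.2−10)² + (7.3−10)² + (11.2−10)² + (5−10)² = 34.37.
The Normal likelihood contributes (σ²)^(−n/2) exp(−SS/(2σ²)), so the posterior is Inverse-Gamma(α + n/2, β + SS/2) = Inverse-Gamma(9, 19.185).
The mode of Inverse-Gamma(a, b) is b/(a+1) = 19.185/10 ≈ 1.919.

σ̂²_MAP = 1.919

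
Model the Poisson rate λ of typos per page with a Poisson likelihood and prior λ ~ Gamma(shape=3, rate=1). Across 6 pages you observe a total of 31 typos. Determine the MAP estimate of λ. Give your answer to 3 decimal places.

Σxᵢ = 31, n = 6.
Posterior ∝ λ^2e^(−1λ) · λ^31e^(−6λ) = λ^33e^(−7λ), i.e. Gamma(shape=34, rate=7).
The mode of a Gamma(a, b) with a ≥ 1 (shape–rate) is (a−1)/b = 33/7 ≈ 4.714.

λ̂_MAP = 4.714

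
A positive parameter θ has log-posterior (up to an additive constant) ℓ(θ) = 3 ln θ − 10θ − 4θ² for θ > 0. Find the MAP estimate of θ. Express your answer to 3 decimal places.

θ̂_MAP = 0.250

ℓ'(θ) = 3/θ − 10 − 8θ. Setting this to zero and multiplying by θ: 8θ² + 10θ − 3 = 0.
θ = (−10 + √(10² + 4·8·3)) / (2·8) = (−10 + √196) / 16 = (−10 + 14)/16 = 1/4.
ℓ''(θ) = −3/θ² − 8 < 0, confirming a maximum.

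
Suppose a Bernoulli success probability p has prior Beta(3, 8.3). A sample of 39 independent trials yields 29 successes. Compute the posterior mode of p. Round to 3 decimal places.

Prior: Beta(3, 8.3).
Data: 29 successes in 39 trials. The binomial likelihood contributes p^29(1−p)^10, so the posterior is Beta(3+29, 8.3+10) = Beta(32, 18.3).
For Beta(a, b) with a, b > 1 the mode is (a−1)/(a+b−2) = 31/48.3 ≈ 0.642.

p̂_MAP = 0.642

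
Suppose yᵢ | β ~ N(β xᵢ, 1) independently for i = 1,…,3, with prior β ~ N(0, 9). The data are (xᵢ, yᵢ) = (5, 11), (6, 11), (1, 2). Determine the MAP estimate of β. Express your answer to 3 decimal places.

log p(β | y) = −Σ(yᵢ − βxᵢ)²/(2·1) − β²/(2·9) + const.
Setting the derivative to zero: Σxᵢ(yᵢ − βxᵢ)/1 − β/9 = 0, so β = Σxᵢyᵢ / (Σxᵢ² + σ²/τ²).
Σxᵢyᵢ = 5·11 + 6·11 + 1·2 = 123; Σxᵢ² = 62; σ²/τ² = 1/9.
β̂_MAP = 123 / (62 + 1/9) = 123/(559/9) = 1107/559 ≈ 1.980.

β̂_MAP = 1.980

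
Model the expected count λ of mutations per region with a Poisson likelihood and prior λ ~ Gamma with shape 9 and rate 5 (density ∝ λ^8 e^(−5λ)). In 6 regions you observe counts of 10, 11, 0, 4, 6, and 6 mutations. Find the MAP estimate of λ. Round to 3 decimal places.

Σxᵢ = 10+11+0+4+6+6 = 37, with n = 6.
Posterior ∝ λ^8e^(−5λ) · λ^37e^(−6λ) = λ^45e^(−11λ), i.e. Gamma(shape=46, rate=11).
The mode of a Gamma(a, b) with a ≥ 1 (shape–rate) is (a−1)/b = 45/11 ≈ 4.091.

λ̂_MAP = 4.091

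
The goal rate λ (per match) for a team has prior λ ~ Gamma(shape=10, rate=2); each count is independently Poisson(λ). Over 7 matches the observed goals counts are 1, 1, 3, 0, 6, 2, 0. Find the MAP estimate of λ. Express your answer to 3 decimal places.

λ̂_MAP = 2.444

Σxᵢ = 1+1+3+0+6+2+0 = 13, with n = 7.
Posterior ∝ λ^9e^(−2λ) · λ^13e^(−7λ) = λ^22e^(−9λ), i.e. Gamma(shape=23, rate=9).
The mode of a Gamma(a, b) with a ≥ 1 (shape–rate) is (a−1)/b = 22/9 ≈ 2.444.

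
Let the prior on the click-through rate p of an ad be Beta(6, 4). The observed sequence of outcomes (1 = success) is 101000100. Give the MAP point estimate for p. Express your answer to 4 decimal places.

p̂_MAP = 0.4706

Prior: Beta(6, 4).
Data: 3 successes in 9 trials (from the sequence). The binomial likelihood contributes p^3(1−p)^6, so the posterior is Beta(6+3, 4+6) = Beta(9, 10).
For Beta(a, b) with a, b > 1 the mode is (a−1)/(a+b−2) = 8/17 ≈ 0.4706.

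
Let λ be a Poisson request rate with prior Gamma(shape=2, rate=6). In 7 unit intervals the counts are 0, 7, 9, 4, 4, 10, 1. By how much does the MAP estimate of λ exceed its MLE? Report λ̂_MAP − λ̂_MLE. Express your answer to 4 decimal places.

MAP − MLE = -2.2308

Σxᵢ = 35. Posterior is Gamma(37, 13); MAP = (37−1)/13 = 36/13 ≈ 2.76923.
MLE = x̄ = 35/7 ≈ 5.00000.
Difference = 36/13 − 35/7 = -29/13 ≈ -2.2308.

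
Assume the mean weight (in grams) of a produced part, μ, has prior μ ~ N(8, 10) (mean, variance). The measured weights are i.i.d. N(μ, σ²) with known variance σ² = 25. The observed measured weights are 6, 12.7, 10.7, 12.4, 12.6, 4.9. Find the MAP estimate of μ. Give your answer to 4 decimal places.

μ̂_MAP = 9.3294

n = 6; x̄ = (6 + 12.7 + 10.7 + 12.4 + 12.6 + 4.9)/6 = 59.3/6 = 593/60 ≈ 9.8833.
For a Normal prior and Normal likelihood with known variance, the posterior is Normal; its mode equals its mean, the precision-weighted average.
Prior precision 1/σ₀² = 1/10 = 0.1; data precision n/σ² = 6/25 = 0.24.
μ̂ = (0.1·8 + 0.24·(593/60)) / (0.1 + 0.24) = 3.172/0.34 = 793/85 ≈ 9.3294.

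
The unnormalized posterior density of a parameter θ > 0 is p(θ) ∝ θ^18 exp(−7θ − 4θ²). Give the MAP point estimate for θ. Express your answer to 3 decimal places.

ℓ'(θ) = 18/θ − 7 − 8θ. Setting this to zero and multiplying by θ: 8θ² + 7θ − 18 = 0.
θ = (−7 + √(7² + 4·8·18)) / (2·8) = (−7 + √625) / 16 = (−7 + 25)/16 = 9/8.
ℓ''(θ) = −18/θ² − 8 < 0, confirming a maximum.

θ̂_MAP = 1.125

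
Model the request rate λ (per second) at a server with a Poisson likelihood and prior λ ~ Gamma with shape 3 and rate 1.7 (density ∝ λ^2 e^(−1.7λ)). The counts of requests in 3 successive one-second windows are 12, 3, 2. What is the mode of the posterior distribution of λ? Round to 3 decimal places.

Σxᵢ = 12+3+2 = 17, with n = 3.
Posterior ∝ λ^2e^(−1.7λ) · λ^17e^(−3λ) = λ^19e^(−4.7λ), i.e. Gamma(shape=20, rate=4.7).
The mode of a Gamma(a, b) with a ≥ 1 (shape–rate) is (a−1)/b = 19/4.7 ≈ 4.043.

λ̂_MAP = 4.043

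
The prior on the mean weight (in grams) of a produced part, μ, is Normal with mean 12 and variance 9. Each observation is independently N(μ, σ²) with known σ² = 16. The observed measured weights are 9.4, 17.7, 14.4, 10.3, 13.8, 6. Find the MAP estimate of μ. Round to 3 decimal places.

μ̂_MAP = 11.949

n = 6; x̄ = (9.4 + 17.7 + 14.4 + 10.3 + 13.8 + 6)/6 = 71.6/6 = 179/15 ≈ 11.9333.
For a Normal prior and Normal likelihood with known variance, the posterior is Normal; its mode equals its mean, the precision-weighted average.
Prior precision 1/σ₀² = 1/9; data precision n/σ² = 6/16 = 0.375.
μ̂ = ((1/9)·12 + 0.375·(179/15)) / (1/9 + 0.375) = (697/120)/(35/72) = 2091/175 ≈ 11.949.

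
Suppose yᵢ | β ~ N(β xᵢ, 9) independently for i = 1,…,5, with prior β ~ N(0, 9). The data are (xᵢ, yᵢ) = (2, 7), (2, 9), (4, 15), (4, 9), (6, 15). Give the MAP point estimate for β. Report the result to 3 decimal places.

β̂_MAP = 2.831

log p(β | y) = −Σ(yᵢ − βxᵢ)²/(2·9) − β²/(2·9) + const.
Setting the derivative to zero: Σxᵢ(yᵢ − βxᵢ)/9 − β/9 = 0, so β = Σxᵢyᵢ / (Σxᵢ² + σ²/τ²).
Σxᵢyᵢ = 2·7 + 2·9 + 4·15 + 4·9 + 6·15 = 218; Σxᵢ² = 76; σ²/τ² = 1.
β̂_MAP = 218 / (76 + 1) = 218/77 ≈ 2.831.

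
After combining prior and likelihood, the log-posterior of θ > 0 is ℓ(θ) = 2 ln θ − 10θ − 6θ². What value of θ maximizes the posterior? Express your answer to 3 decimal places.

θ̂_MAP = 0.167

ℓ'(θ) = 2/θ − 10 − 12θ. Setting this to zero and multiplying by θ: 12θ² + 10θ − 2 = 0.
θ = (−10 + √(10² + 4·12·2)) / (2·12) = (−10 + √196) / 24 = (−10 + 14)/24 = 1/6.
ℓ''(θ) = −2/θ² − 12 < 0, confirming a maximum.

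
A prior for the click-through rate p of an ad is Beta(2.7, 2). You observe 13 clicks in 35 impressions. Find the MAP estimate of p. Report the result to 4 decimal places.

p̂_MAP = 0.3899

Prior: Beta(2.7, 2).
Data: 13 successes in 35 trials. The binomial likelihood contributes p^13(1−p)^22, so the posterior is Beta(2.7+13, 2+22) = Beta(15.7, 24).
For Beta(a, b) with a, b > 1 the mode is (a−1)/(a+b−2) = 14.7/37.7 ≈ 0.3899.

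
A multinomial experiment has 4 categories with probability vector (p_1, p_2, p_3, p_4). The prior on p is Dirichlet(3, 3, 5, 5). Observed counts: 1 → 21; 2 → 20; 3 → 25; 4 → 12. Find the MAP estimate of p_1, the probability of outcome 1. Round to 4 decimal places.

The posterior is Dirichlet(αᵢ + nᵢ) = Dirichlet(24, 23, 30, 17).
For a Dirichlet(a₁,…,a_K) with all aᵢ > 1, the mode has j-th component (aⱼ − 1)/(Σaᵢ − K).
Here Σaᵢ = 94 and K = 4, so p_1 = (24 − 1)/(94 − 4) = 23/90 ≈ 0.2556.

MAP estimate: 0.2556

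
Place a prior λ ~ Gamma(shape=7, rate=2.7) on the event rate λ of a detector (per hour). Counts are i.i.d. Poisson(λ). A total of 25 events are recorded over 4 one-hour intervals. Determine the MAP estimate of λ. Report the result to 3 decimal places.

Σxᵢ = 25, n = 4.
Posterior ∝ λ^6e^(−2.7λ) · λ^25e^(−4λ) = λ^31e^(−6.7λ), i.e. Gamma(shape=32, rate=6.7).
The mode of a Gamma(a, b) with a ≥ 1 (shape–rate) is (a−1)/b = 31/6.7 ≈ 4.627.

λ̂_MAP = 4.627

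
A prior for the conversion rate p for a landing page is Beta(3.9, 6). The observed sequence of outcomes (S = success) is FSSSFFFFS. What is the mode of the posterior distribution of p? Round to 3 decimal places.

Prior: Beta(3.9, 6).
Data: 4 successes in 9 trials (from the sequence). The binomial likelihood contributes p^4(1−p)^5, so the posterior is Beta(3.9+4, 6+5) = Beta(7.9, 11).
For Beta(a, b) with a, b > 1 the mode is (a−1)/(a+b−2) = 6.9/16.9 ≈ 0.408.

p̂_MAP = 0.408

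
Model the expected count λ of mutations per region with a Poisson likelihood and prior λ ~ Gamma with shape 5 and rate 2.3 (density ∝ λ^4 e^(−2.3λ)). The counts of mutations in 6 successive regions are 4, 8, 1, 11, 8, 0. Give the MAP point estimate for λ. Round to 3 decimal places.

λ̂_MAP = 4.337

Σxᵢ = 4+8+1+11+8+0 = 32, with n = 6.
Posterior ∝ λ^4e^(−2.3λ) · λ^32e^(−6λ) = λ^36e^(−8.3λ), i.e. Gamma(shape=37, rate=8.3).
The mode of a Gamma(a, b) with a ≥ 1 (shape–rate) is (a−1)/b = 36/8.3 ≈ 4.337.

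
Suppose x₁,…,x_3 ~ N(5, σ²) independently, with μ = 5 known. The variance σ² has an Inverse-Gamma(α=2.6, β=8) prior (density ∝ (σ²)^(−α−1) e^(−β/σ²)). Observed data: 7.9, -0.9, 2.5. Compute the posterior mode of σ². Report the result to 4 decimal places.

σ̂²_MAP = 6.4186

Sum of squared deviations about the known mean: SS = (7.9−5)² + (-0.9−5)² + (2.5−5)² = 49.47.
The Normal likelihood contributes (σ²)^(−n/2) exp(−SS/(2σ²)), so the posterior is Inverse-Gamma(α + n/2, β + SS/2) = Inverse-Gamma(4.1, 32.735).
The mode of Inverse-Gamma(a, b) is b/(a+1) = 32.735/5.1 ≈ 6.4186.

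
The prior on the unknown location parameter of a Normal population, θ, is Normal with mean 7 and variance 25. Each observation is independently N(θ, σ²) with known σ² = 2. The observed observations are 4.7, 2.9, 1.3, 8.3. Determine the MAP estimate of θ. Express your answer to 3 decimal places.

n = 4; x̄ = (4.7 + 2.9 + 1.3 + 8.3)/4 = 17.2/4 = 4.3.
For a Normal prior and Normal likelihood with known variance, the posterior is Normal; its mode equals its mean, the precision-weighted average.
Prior precision 1/σ₀² = 1/25 = 0.04; data precision n/σ² = 4/2 = 2.
θ̂ = (0.04·7 + 2·4.3) / (0.04 + 2) = 8.88/2.04 = 74/17 ≈ 4.353.

θ̂_MAP = 4.353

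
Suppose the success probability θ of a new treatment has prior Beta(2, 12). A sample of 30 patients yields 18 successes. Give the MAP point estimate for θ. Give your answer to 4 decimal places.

θ̂_MAP = 0.4524

Prior: Beta(2, 12).
Data: 18 successes in 30 trials. The binomial likelihood contributes θ^18(1−θ)^12, so the posterior is Beta(2+18, 12+12) = Beta(20, 24).
For Beta(a, b) with a, b > 1 the mode is (a−1)/(a+b−2) = 19/42 ≈ 0.4524.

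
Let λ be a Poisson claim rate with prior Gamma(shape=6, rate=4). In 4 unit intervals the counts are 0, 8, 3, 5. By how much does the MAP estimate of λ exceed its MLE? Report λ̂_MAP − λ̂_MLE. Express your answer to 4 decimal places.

Σxᵢ = 16. Posterior is Gamma(22, 8); MAP = (22−1)/8 = 21/8 ≈ 2.62500.
MLE = x̄ = 16/4 ≈ 4.00000.
Difference = 21/8 − 16/4 = -11/8 ≈ -1.3750.

MAP − MLE = -1.3750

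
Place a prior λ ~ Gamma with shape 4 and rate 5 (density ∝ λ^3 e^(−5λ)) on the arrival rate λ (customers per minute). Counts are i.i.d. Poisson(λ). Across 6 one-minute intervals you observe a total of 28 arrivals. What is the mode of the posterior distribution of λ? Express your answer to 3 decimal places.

λ̂_MAP = 2.818

Σxᵢ = 28, n = 6.
Posterior ∝ λ^3e^(−5λ) · λ^28e^(−6λ) = λ^31e^(−11λ), i.e. Gamma(shape=32, rate=11).
The mode of a Gamma(a, b) with a ≥ 1 (shape–rate) is (a−1)/b = 31/11 ≈ 2.818.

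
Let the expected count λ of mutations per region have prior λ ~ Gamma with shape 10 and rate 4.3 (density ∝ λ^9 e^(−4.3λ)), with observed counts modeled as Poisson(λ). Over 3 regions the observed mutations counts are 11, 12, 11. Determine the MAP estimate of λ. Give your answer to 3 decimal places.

λ̂_MAP = 5.890

Σxᵢ = 11+12+11 = 34, with n = 3.
Posterior ∝ λ^9e^(−4.3λ) · λ^34e^(−3λ) = λ^43e^(−7.3λ), i.e. Gamma(shape=44, rate=7.3).
The mode of a Gamma(a, b) with a ≥ 1 (shape–rate) is (a−1)/b = 43/7.3 ≈ 5.890.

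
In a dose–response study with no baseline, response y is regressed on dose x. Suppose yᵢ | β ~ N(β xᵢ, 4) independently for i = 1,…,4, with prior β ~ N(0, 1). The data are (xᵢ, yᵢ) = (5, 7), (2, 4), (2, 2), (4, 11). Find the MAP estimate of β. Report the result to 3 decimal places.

β̂_MAP = 1.717

log p(β | y) = −Σ(yᵢ − βxᵢ)²/(2·4) − β²/(2·1) + const.
Setting the derivative to zero: Σxᵢ(yᵢ − βxᵢ)/4 − β/1 = 0, so β = Σxᵢyᵢ / (Σxᵢ² + σ²/τ²).
Σxᵢyᵢ = 5·7 + 2·4 + 2·2 + 4·11 = 91; Σxᵢ² = 49; σ²/τ² = 4.
β̂_MAP = 91 / (49 + 4) = 91/53 ≈ 1.717.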